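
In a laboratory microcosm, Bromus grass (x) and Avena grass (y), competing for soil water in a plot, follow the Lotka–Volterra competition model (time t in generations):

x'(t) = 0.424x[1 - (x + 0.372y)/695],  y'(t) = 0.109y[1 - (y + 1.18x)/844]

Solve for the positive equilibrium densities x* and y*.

Setting both brackets to zero gives the nullclines x + 0.372y = 695 and 1.18x + y = 844.
Substituting y = 844 - 1.18x into the first: x(1 - 0.372·1.18) = 695 - 0.372·844.
So x* = 381/0.561 = 679, and then y* = 844 - 1.18·679 = 42.6.

x* ≈ 679, y* ≈ 42.6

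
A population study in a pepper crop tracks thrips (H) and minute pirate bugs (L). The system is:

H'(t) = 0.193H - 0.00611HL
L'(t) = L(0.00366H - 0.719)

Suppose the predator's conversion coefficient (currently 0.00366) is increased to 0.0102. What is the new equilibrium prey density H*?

At the interior fixed point, setting dL/dt = 0 with L > 0 fixes H* = (predator death rate)/(HL coefficient) — independent of the other coefficients.
With the change, H* = 0.719/0.0102 = 70.5; it falls from 196.

H* ≈ 70.5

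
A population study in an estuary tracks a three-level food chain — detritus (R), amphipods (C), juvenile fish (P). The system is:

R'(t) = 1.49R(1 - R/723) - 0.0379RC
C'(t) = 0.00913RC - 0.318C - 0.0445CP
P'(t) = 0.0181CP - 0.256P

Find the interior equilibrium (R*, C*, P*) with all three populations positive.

From dP/dt = 0: 0.0181C* = 0.256, so C* = 14.1.
From dR/dt = 0: 1.49(1 - R*/723) = 0.0379·14.1, giving R* = 723·(1 - 0.36) = 463.
From dC/dt = 0: 0.00913·463 - 0.318 = 0.0445P*, so P* = 3.91/0.0445 = 87.8.

R* ≈ 463, C* ≈ 14.1, P* ≈ 87.8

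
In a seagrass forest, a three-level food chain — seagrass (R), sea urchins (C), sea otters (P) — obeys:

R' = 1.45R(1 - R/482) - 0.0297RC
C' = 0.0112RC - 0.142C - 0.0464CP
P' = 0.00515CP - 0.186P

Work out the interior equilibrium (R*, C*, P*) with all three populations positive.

R* ≈ 125, C* ≈ 36.1, P* ≈ 27.2

From dP/dt = 0: 0.00515C* = 0.186, so C* = 36.1.
From dR/dt = 0: 1.45(1 - R*/482) = 0.0297·36.1, giving R* = 482·(1 - 0.74) = 125.
From dC/dt = 0: 0.0112·125 - 0.142 = 0.0464P*, so P* = 1.26/0.0464 = 27.2.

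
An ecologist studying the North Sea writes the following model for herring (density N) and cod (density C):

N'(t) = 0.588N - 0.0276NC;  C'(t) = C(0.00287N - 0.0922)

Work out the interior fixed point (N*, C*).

N* ≈ 32.1, C* ≈ 21.3

Set dC/dt = 0 with C > 0: 0.00287N - 0.0922 = 0, so N* = 0.0922/0.00287 = 32.1.
Set dN/dt = 0 with N > 0: 0.588 - 0.0276C = 0, so C* = 0.588/0.0276 = 21.3.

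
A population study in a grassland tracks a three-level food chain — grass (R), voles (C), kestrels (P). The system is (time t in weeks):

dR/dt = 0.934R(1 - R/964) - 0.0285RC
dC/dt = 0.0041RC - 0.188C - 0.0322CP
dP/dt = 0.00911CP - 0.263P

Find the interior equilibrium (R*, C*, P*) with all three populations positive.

R* ≈ 115, C* ≈ 28.9, P* ≈ 8.78

From dP/dt = 0: 0.00911C* = 0.263, so C* = 28.9.
From dR/dt = 0: 0.934(1 - R*/964) = 0.0285·28.9, giving R* = 964·(1 - 0.881) = 115.
From dC/dt = 0: 0.0041·115 - 0.188 = 0.0322P*, so P* = 0.283/0.0322 = 8.78.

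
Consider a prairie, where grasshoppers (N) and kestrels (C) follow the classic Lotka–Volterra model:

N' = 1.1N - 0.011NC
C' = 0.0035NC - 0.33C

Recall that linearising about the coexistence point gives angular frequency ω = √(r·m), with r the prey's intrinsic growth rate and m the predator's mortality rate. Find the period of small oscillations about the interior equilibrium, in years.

T ≈ 10.4 years

Here r = 1.1 and m = 0.33, so r·m = 0.363.
ω = √0.363 = 0.602 per year, hence T = 2π/ω ≈ 10.4 years.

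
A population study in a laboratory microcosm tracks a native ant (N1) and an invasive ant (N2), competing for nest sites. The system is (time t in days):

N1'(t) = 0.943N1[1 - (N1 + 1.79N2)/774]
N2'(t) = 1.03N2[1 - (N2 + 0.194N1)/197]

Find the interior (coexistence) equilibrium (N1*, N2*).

Setting both brackets to zero gives the nullclines N1 + 1.79N2 = 774 and 0.194N1 + N2 = 197.
Substituting N2 = 197 - 0.194N1 into the first: N1(1 - 1.79·0.194) = 774 - 1.79·197.
So N1* = 421/0.653 = 646, and then N2* = 197 - 0.194·646 = 71.8.

N1* ≈ 646, N2* ≈ 71.8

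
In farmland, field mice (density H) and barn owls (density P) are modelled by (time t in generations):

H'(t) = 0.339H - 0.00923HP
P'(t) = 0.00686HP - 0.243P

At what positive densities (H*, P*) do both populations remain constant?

H* ≈ 35.4, P* ≈ 36.7

Set dP/dt = 0 with P > 0: 0.00686H - 0.243 = 0, so H* = 0.243/0.00686 = 35.4.
Set dH/dt = 0 with H > 0: 0.339 - 0.00923P = 0, so P* = 0.339/0.00923 = 36.7.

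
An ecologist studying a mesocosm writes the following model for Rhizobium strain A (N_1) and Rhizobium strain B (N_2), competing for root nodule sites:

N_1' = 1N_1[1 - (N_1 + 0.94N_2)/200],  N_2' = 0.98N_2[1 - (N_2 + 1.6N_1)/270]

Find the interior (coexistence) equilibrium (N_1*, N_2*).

Setting both brackets to zero gives the nullclines N_1 + 0.94N_2 = 200 and 1.6N_1 + N_2 = 270.
Substituting N_2 = 270 - 1.6N_1 into the first: N_1(1 - 0.94·1.6) = 200 - 0.94·270.
So N_1* = -53.8/-0.504 = 107, and then N_2* = 270 - 1.6·107 = 99.2.

N_1* ≈ 107, N_2* ≈ 99.2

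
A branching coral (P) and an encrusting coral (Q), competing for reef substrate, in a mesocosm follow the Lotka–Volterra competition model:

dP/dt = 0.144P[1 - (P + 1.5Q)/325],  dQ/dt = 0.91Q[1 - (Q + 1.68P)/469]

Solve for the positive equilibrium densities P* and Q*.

P* ≈ 249, Q* ≈ 50.7

Setting both brackets to zero gives the nullclines P + 1.5Q = 325 and 1.68P + Q = 469.
Substituting Q = 469 - 1.68P into the first: P(1 - 1.5·1.68) = 325 - 1.5·469.
So P* = -378/-1.52 = 249, and then Q* = 469 - 1.68·249 = 50.7.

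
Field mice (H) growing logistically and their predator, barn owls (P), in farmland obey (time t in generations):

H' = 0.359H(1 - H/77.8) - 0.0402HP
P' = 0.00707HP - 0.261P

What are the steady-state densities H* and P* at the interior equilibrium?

From dP/dt = 0 with P > 0: 0.00707H* = 0.261, so H* = 36.9.
Substitute into dH/dt = 0: 0.359(1 - 36.9/77.8) = 0.0402P*.
The bracket is 0.525, giving P* = 0.189/0.0402 = 4.69.

H* ≈ 36.9, P* ≈ 4.69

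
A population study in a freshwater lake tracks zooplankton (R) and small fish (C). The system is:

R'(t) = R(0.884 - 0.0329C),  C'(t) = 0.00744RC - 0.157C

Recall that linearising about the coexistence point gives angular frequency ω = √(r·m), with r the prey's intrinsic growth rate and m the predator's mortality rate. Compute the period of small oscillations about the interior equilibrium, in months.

Here r = 0.884 and m = 0.157, so r·m = 0.139.
ω = √0.139 = 0.373 per month, hence T = 2π/ω ≈ 16.9 months.

T ≈ 16.9 months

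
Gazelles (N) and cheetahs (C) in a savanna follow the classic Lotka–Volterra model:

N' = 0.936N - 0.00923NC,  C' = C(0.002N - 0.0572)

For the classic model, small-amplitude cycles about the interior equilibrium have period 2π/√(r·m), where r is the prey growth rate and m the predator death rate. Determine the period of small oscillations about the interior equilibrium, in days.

Here r = 0.936 and m = 0.0572, so r·m = 0.0535.
ω = √0.0535 = 0.231 per day, hence T = 2π/ω ≈ 27.2 days.

T ≈ 27.2 days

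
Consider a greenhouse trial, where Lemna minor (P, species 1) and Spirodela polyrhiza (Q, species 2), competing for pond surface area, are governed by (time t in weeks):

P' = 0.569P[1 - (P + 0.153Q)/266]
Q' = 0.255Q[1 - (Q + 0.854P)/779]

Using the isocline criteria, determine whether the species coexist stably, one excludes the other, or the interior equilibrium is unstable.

stable coexistence

Compare the nullcline intercepts: K1/α12 = 266/0.153 = 1740 > K2 = 779; K2/α21 = 779/0.854 = 912 > K1 = 266.
Since both inequalities hold, each species can invade when rare, so the interior equilibrium is stable.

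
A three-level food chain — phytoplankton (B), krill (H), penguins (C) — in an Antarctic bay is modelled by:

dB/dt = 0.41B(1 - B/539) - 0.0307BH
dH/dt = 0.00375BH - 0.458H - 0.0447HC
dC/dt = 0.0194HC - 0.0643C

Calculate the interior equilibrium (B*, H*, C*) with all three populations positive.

B* ≈ 405, H* ≈ 3.31, C* ≈ 23.7

From dC/dt = 0: 0.0194H* = 0.0643, so H* = 3.31.
From dB/dt = 0: 0.41(1 - B*/539) = 0.0307·3.31, giving B* = 539·(1 - 0.248) = 405.
From dH/dt = 0: 0.00375·405 - 0.458 = 0.0447C*, so C* = 1.06/0.0447 = 23.7.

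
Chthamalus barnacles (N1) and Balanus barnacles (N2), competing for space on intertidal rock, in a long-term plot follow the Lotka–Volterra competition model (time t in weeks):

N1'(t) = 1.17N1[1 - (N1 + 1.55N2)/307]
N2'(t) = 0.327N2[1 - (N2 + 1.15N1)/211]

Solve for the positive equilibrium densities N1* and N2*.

Setting both brackets to zero gives the nullclines N1 + 1.55N2 = 307 and 1.15N1 + N2 = 211.
Substituting N2 = 211 - 1.15N1 into the first: N1(1 - 1.55·1.15) = 307 - 1.55·211.
So N1* = -20.1/-0.782 = 25.6, and then N2* = 211 - 1.15·25.6 = 182.

N1* ≈ 25.6, N2* ≈ 182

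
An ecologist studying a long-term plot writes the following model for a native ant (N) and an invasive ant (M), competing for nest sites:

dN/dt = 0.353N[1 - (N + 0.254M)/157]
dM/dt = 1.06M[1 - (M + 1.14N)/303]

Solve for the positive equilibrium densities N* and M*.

Setting both brackets to zero gives the nullclines N + 0.254M = 157 and 1.14N + M = 303.
Substituting M = 303 - 1.14N into the first: N(1 - 0.254·1.14) = 157 - 0.254·303.
So N* = 80/0.71 = 113, and then M* = 303 - 1.14·113 = 175.

N* ≈ 113, M* ≈ 175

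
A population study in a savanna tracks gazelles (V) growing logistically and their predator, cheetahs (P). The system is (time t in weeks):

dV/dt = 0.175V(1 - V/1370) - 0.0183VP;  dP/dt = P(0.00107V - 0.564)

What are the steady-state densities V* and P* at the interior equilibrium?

From dP/dt = 0 with P > 0: 0.00107V* = 0.564, so V* = 527.
Substitute into dV/dt = 0: 0.175(1 - 527/1370) = 0.0183P*.
The bracket is 0.615, giving P* = 0.108/0.0183 = 5.88.

V* ≈ 527, P* ≈ 5.88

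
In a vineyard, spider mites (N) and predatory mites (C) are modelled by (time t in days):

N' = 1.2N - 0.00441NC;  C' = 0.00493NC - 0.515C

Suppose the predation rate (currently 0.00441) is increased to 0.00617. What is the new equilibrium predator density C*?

C* ≈ 194

At the interior fixed point, setting dN/dt = 0 with N > 0 fixes C* = (prey growth rate)/(NC coefficient) — independent of the other coefficients.
With the change, C* = 1.2/0.00617 = 194; it falls from 272.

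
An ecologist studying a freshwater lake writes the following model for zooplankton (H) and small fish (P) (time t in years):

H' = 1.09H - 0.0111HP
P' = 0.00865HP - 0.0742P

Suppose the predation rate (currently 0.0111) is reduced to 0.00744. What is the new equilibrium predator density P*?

P* ≈ 147

At the interior fixed point, setting dH/dt = 0 with H > 0 fixes P* = (prey growth rate)/(HP coefficient) — independent of the other coefficients.
With the change, P* = 1.09/0.00744 = 147; it rises from 98.2.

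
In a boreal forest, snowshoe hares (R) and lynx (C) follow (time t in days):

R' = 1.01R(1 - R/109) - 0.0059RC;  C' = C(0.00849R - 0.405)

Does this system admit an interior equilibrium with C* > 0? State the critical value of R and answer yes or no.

The predator equation gives dC/dt > 0 only when R > 0.405/0.00849 = 47.7.
Without the predator, R → K = 109. Since 109 > 47.7, the predator can invade and persist.

Threshold R = 47.7; K > 47.7, so yes, the predator persists.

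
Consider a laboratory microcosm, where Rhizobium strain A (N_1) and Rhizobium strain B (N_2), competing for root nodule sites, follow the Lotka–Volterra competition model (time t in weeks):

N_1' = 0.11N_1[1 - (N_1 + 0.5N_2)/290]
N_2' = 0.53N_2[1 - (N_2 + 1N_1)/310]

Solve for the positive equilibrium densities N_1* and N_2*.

N_1* ≈ 270, N_2* ≈ 40

Setting both brackets to zero gives the nullclines N_1 + 0.5N_2 = 290 and 1N_1 + N_2 = 310.
Substituting N_2 = 310 - 1N_1 into the first: N_1(1 - 0.5·1) = 290 - 0.5·310.
So N_1* = 135/0.5 = 270, and then N_2* = 310 - 1·270 = 40.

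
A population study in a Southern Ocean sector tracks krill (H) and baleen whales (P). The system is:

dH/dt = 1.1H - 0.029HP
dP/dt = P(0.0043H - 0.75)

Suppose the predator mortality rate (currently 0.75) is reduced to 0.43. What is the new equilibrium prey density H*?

At the interior fixed point, setting dP/dt = 0 with P > 0 fixes H* = (predator death rate)/(HP coefficient) — independent of the other coefficients.
With the change, H* = 0.43/0.0043 = 100; it falls from 174.

H* ≈ 100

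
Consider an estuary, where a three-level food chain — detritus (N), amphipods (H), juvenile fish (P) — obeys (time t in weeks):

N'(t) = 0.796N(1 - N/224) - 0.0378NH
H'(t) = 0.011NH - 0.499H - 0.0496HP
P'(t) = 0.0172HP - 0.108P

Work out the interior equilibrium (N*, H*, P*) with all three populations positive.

N* ≈ 157, H* ≈ 6.28, P* ≈ 24.8

From dP/dt = 0: 0.0172H* = 0.108, so H* = 6.28.
From dN/dt = 0: 0.796(1 - N*/224) = 0.0378·6.28, giving N* = 224·(1 - 0.298) = 157.
From dH/dt = 0: 0.011·157 - 0.499 = 0.0496P*, so P* = 1.23/0.0496 = 24.8.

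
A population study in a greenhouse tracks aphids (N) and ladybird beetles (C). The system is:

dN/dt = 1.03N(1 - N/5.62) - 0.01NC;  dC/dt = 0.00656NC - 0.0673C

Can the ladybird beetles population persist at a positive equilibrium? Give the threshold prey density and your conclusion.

The predator equation gives dC/dt > 0 only when N > 0.0673/0.00656 = 10.3.
Without the predator, N → K = 5.62. Since 5.62 < 10.3, the predator cannot invade.

Threshold N = 10.3; K < 10.3, so no, the predator goes extinct.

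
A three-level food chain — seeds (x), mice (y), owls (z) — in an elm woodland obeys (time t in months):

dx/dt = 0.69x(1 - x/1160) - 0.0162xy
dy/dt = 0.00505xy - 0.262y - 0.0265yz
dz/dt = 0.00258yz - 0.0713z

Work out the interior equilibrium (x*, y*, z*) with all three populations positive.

From dz/dt = 0: 0.00258y* = 0.0713, so y* = 27.6.
From dx/dt = 0: 0.69(1 - x*/1160) = 0.0162·27.6, giving x* = 1160·(1 - 0.649) = 407.
From dy/dt = 0: 0.00505·407 - 0.262 = 0.0265z*, so z* = 1.8/0.0265 = 67.7.

x* ≈ 407, y* ≈ 27.6, z* ≈ 67.7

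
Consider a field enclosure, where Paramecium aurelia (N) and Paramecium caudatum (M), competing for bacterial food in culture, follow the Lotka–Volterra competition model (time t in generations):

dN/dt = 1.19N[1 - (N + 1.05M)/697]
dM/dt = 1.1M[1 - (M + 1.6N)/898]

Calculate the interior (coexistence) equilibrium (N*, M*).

Setting both brackets to zero gives the nullclines N + 1.05M = 697 and 1.6N + M = 898.
Substituting M = 898 - 1.6N into the first: N(1 - 1.05·1.6) = 697 - 1.05·898.
So N* = -246/-0.68 = 362, and then M* = 898 - 1.6·362 = 319.

N* ≈ 362, M* ≈ 319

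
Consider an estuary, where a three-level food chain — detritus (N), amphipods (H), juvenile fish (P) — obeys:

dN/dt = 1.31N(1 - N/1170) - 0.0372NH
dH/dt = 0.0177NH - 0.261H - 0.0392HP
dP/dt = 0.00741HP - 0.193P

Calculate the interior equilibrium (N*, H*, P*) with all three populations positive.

N* ≈ 305, H* ≈ 26, P* ≈ 131

From dP/dt = 0: 0.00741H* = 0.193, so H* = 26.
From dN/dt = 0: 1.31(1 - N*/1170) = 0.0372·26, giving N* = 1170·(1 - 0.74) = 305.
From dH/dt = 0: 0.0177·305 - 0.261 = 0.0392P*, so P* = 5.13/0.0392 = 131.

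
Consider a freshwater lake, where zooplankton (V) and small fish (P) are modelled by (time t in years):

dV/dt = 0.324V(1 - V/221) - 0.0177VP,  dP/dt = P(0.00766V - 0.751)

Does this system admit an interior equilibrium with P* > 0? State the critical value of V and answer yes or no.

The predator equation gives dP/dt > 0 only when V > 0.751/0.00766 = 98.
Without the predator, V → K = 221. Since 221 > 98, the predator can invade and persist.

Threshold V = 98; K > 98, so yes, the predator persists.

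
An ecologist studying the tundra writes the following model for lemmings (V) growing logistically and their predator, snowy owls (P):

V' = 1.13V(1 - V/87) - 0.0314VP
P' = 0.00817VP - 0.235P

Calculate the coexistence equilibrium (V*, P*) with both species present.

From dP/dt = 0 with P > 0: 0.00817V* = 0.235, so V* = 28.8.
Substitute into dV/dt = 0: 1.13(1 - 28.8/87) = 0.0314P*.
The bracket is 0.669, giving P* = 0.756/0.0314 = 24.1.

V* ≈ 28.8, P* ≈ 24.1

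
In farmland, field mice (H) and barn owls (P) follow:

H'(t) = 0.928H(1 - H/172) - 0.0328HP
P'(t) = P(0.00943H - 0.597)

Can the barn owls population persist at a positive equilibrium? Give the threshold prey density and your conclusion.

The predator equation gives dP/dt > 0 only when H > 0.597/0.00943 = 63.3.
Without the predator, H → K = 172. Since 172 > 63.3, the predator can invade and persist.

Threshold H = 63.3; K > 63.3, so yes, the predator persists.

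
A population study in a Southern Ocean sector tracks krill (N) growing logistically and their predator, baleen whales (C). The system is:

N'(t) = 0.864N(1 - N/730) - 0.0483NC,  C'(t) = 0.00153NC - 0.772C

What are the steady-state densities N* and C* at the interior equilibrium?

From dC/dt = 0 with C > 0: 0.00153N* = 0.772, so N* = 505.
Substitute into dN/dt = 0: 0.864(1 - 505/730) = 0.0483C*.
The bracket is 0.309, giving C* = 0.267/0.0483 = 5.52.

N* ≈ 505, C* ≈ 5.52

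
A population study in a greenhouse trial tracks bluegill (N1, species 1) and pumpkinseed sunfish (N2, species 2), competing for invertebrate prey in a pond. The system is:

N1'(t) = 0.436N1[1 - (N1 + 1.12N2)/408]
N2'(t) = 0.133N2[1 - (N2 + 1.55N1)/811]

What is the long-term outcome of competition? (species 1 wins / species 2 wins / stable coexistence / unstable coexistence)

species 2 excludes species 1

Compare the nullcline intercepts: K1/α12 = 408/1.12 = 364 < K2 = 811; K2/α21 = 811/1.55 = 523 > K1 = 408.
Since the inequalities point opposite ways, species 2 can invade but species 1 cannot.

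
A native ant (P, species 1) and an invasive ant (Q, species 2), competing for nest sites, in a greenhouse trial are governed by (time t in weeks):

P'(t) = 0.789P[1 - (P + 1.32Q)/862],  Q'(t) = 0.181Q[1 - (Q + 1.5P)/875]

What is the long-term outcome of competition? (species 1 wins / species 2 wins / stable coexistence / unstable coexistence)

unstable coexistence (outcome depends on initial conditions)

Compare the nullcline intercepts: K1/α12 = 862/1.32 = 653 < K2 = 875; K2/α21 = 875/1.5 = 583 < K1 = 862.
Since both are reversed, neither can invade when rare; the interior point is a saddle.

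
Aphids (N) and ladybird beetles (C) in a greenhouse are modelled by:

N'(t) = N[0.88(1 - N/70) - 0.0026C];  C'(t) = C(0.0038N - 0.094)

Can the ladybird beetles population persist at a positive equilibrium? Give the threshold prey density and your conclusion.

Threshold N = 24.7; K > 24.7, so yes, the predator persists.

The predator equation gives dC/dt > 0 only when N > 0.094/0.0038 = 24.7.
Without the predator, N → K = 70. Since 70 > 24.7, the predator can invade and persist.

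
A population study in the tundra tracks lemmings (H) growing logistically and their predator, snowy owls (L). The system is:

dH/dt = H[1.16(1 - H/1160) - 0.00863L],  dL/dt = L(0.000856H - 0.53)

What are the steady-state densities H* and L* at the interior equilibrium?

H* ≈ 619, L* ≈ 62.7

From dL/dt = 0 with L > 0: 0.000856H* = 0.53, so H* = 619.
Substitute into dH/dt = 0: 1.16(1 - 619/1160) = 0.00863L*.
The bracket is 0.466, giving L* = 0.541/0.00863 = 62.7.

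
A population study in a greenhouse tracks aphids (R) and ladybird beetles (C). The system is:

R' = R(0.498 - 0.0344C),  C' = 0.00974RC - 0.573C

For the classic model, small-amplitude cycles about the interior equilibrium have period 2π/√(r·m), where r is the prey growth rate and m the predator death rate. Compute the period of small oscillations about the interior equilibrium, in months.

T ≈ 11.8 months

Here r = 0.498 and m = 0.573, so r·m = 0.285.
ω = √0.285 = 0.534 per month, hence T = 2π/ω ≈ 11.8 months.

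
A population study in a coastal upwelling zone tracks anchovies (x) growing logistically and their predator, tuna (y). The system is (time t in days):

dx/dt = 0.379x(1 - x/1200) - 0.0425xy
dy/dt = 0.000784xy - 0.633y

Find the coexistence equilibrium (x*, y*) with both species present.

x* ≈ 807, y* ≈ 2.92

From dy/dt = 0 with y > 0: 0.000784x* = 0.633, so x* = 807.
Substitute into dx/dt = 0: 0.379(1 - 807/1200) = 0.0425y*.
The bracket is 0.327, giving y* = 0.124/0.0425 = 2.92.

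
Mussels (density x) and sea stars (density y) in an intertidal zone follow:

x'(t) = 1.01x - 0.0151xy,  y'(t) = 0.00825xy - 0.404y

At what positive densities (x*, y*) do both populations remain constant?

Set dy/dt = 0 with y > 0: 0.00825x - 0.404 = 0, so x* = 0.404/0.00825 = 49.
Set dx/dt = 0 with x > 0: 1.01 - 0.0151y = 0, so y* = 1.01/0.0151 = 66.9.

x* ≈ 49, y* ≈ 66.9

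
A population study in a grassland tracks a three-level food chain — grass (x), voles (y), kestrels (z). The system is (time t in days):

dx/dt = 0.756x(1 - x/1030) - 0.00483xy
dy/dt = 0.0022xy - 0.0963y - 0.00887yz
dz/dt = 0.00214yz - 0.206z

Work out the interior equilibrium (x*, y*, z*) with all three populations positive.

x* ≈ 397, y* ≈ 96.3, z* ≈ 87.5

From dz/dt = 0: 0.00214y* = 0.206, so y* = 96.3.
From dx/dt = 0: 0.756(1 - x*/1030) = 0.00483·96.3, giving x* = 1030·(1 - 0.615) = 397.
From dy/dt = 0: 0.0022·397 - 0.0963 = 0.00887z*, so z* = 0.776/0.00887 = 87.5.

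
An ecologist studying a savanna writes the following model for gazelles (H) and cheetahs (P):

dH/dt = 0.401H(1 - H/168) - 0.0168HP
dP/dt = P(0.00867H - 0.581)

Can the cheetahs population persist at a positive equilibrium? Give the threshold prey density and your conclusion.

Threshold H = 67; K > 67, so yes, the predator persists.

The predator equation gives dP/dt > 0 only when H > 0.581/0.00867 = 67.
Without the predator, H → K = 168. Since 168 > 67, the predator can invade and persist.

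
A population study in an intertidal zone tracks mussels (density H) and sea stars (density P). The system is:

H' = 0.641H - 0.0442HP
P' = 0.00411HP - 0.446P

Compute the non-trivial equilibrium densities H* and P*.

Set dP/dt = 0 with P > 0: 0.00411H - 0.446 = 0, so H* = 0.446/0.00411 = 109.
Set dH/dt = 0 with H > 0: 0.641 - 0.0442P = 0, so P* = 0.641/0.0442 = 14.5.

H* ≈ 109, P* ≈ 14.5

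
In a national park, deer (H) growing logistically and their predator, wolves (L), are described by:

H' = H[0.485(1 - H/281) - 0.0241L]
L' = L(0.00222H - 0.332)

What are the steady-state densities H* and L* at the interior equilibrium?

From dL/dt = 0 with L > 0: 0.00222H* = 0.332, so H* = 150.
Substitute into dH/dt = 0: 0.485(1 - 150/281) = 0.0241L*.
The bracket is 0.468, giving L* = 0.227/0.0241 = 9.41.

H* ≈ 150, L* ≈ 9.41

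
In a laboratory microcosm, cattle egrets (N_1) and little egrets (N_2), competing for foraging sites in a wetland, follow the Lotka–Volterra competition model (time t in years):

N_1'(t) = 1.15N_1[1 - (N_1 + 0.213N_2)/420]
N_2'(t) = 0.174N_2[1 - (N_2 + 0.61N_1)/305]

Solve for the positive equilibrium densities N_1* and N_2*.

N_1* ≈ 408, N_2* ≈ 56.1

Setting both brackets to zero gives the nullclines N_1 + 0.213N_2 = 420 and 0.61N_1 + N_2 = 305.
Substituting N_2 = 305 - 0.61N_1 into the first: N_1(1 - 0.213·0.61) = 420 - 0.213·305.
So N_1* = 355/0.87 = 408, and then N_2* = 305 - 0.61·408 = 56.1.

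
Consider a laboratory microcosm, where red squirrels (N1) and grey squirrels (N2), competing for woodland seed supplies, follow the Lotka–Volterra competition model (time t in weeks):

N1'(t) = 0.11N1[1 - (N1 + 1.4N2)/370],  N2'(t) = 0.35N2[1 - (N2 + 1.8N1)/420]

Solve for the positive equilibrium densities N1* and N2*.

Setting both brackets to zero gives the nullclines N1 + 1.4N2 = 370 and 1.8N1 + N2 = 420.
Substituting N2 = 420 - 1.8N1 into the first: N1(1 - 1.4·1.8) = 370 - 1.4·420.
So N1* = -218/-1.52 = 143, and then N2* = 420 - 1.8·143 = 162.

N1* ≈ 143, N2* ≈ 162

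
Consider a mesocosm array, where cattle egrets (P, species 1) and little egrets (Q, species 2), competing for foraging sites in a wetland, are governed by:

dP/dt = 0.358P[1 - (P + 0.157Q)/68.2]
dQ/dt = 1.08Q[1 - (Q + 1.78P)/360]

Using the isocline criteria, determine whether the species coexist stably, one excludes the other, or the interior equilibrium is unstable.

stable coexistence

Compare the nullcline intercepts: K1/α12 = 68.2/0.157 = 434 > K2 = 360; K2/α21 = 360/1.78 = 202 > K1 = 68.2.
Since both inequalities hold, each species can invade when rare, so the interior equilibrium is stable.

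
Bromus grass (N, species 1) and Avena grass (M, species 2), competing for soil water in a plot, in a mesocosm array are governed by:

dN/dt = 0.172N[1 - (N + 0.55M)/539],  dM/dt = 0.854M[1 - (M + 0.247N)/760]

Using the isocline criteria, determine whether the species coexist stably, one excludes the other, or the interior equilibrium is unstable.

Compare the nullcline intercepts: K1/α12 = 539/0.55 = 980 > K2 = 760; K2/α21 = 760/0.247 = 3080 > K1 = 539.
Since both inequalities hold, each species can invade when rare, so the interior equilibrium is stable.

stable coexistence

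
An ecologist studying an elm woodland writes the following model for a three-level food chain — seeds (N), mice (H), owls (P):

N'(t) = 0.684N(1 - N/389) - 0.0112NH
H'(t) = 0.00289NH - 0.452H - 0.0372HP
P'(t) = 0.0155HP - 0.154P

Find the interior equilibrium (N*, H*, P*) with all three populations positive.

N* ≈ 326, H* ≈ 9.94, P* ≈ 13.2

From dP/dt = 0: 0.0155H* = 0.154, so H* = 9.94.
From dN/dt = 0: 0.684(1 - N*/389) = 0.0112·9.94, giving N* = 389·(1 - 0.163) = 326.
From dH/dt = 0: 0.00289·326 - 0.452 = 0.0372P*, so P* = 0.489/0.0372 = 13.2.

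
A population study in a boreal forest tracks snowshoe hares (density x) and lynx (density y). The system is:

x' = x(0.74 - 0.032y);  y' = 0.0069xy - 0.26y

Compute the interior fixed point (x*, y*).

x* ≈ 37.7, y* ≈ 23.1

Set dy/dt = 0 with y > 0: 0.0069x - 0.26 = 0, so x* = 0.26/0.0069 = 37.7.
Set dx/dt = 0 with x > 0: 0.74 - 0.032y = 0, so y* = 0.74/0.032 = 23.1.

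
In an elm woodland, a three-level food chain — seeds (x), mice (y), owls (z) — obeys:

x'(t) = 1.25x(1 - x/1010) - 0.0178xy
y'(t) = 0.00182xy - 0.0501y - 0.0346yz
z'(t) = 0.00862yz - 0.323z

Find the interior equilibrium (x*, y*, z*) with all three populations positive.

From dz/dt = 0: 0.00862y* = 0.323, so y* = 37.5.
From dx/dt = 0: 1.25(1 - x*/1010) = 0.0178·37.5, giving x* = 1010·(1 - 0.534) = 471.
From dy/dt = 0: 0.00182·471 - 0.0501 = 0.0346z*, so z* = 0.807/0.0346 = 23.3.

x* ≈ 471, y* ≈ 37.5, z* ≈ 23.3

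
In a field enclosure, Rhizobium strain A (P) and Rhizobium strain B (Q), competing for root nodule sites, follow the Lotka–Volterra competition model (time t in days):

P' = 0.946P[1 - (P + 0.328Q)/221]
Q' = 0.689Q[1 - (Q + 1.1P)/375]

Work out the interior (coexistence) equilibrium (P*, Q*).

Setting both brackets to zero gives the nullclines P + 0.328Q = 221 and 1.1P + Q = 375.
Substituting Q = 375 - 1.1P into the first: P(1 - 0.328·1.1) = 221 - 0.328·375.
So P* = 98/0.639 = 153, and then Q* = 375 - 1.1·153 = 206.

P* ≈ 153, Q* ≈ 206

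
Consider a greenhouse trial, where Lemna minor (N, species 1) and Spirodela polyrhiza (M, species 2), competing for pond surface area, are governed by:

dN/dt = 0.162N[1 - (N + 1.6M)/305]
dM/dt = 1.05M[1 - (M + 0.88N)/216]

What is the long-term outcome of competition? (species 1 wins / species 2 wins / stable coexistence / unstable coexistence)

Compare the nullcline intercepts: K1/α12 = 305/1.6 = 191 < K2 = 216; K2/α21 = 216/0.88 = 245 < K1 = 305.
Since both are reversed, neither can invade when rare; the interior point is a saddle.

unstable coexistence (outcome depends on initial conditions)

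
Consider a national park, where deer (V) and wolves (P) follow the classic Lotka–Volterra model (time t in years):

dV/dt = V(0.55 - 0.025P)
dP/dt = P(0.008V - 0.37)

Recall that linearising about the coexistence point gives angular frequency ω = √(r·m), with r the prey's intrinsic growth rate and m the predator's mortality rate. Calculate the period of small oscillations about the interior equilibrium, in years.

Here r = 0.55 and m = 0.37, so r·m = 0.204.
ω = √0.204 = 0.451 per year, hence T = 2π/ω ≈ 13.9 years.

T ≈ 13.9 years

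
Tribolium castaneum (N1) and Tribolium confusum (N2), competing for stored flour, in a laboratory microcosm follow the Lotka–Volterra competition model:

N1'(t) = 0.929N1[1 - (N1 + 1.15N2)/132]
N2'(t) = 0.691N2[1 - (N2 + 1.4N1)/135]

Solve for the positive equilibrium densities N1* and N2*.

Setting both brackets to zero gives the nullclines N1 + 1.15N2 = 132 and 1.4N1 + N2 = 135.
Substituting N2 = 135 - 1.4N1 into the first: N1(1 - 1.15·1.4) = 132 - 1.15·135.
So N1* = -23.2/-0.61 = 38.1, and then N2* = 135 - 1.4·38.1 = 81.6.

N1* ≈ 38.1, N2* ≈ 81.6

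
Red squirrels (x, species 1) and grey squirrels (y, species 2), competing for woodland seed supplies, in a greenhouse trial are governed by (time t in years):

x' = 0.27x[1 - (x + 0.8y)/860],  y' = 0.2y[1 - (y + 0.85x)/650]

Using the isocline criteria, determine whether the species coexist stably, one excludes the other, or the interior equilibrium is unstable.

Compare the nullcline intercepts: K1/α12 = 860/0.8 = 1080 > K2 = 650; K2/α21 = 650/0.85 = 765 < K1 = 860.
Since the inequalities point opposite ways, species 1 can invade but species 2 cannot.

species 1 excludes species 2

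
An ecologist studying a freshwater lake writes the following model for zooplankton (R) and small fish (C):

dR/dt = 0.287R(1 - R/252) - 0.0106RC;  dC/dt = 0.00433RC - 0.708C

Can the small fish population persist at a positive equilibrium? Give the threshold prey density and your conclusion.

The predator equation gives dC/dt > 0 only when R > 0.708/0.00433 = 164.
Without the predator, R → K = 252. Since 252 > 164, the predator can invade and persist.

Threshold R = 164; K > 164, so yes, the predator persists.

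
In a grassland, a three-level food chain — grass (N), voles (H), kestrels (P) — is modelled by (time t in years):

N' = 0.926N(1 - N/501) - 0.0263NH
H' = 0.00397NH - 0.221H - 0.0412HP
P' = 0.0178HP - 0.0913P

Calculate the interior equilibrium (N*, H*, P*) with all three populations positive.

N* ≈ 428, H* ≈ 5.13, P* ≈ 35.9

From dP/dt = 0: 0.0178H* = 0.0913, so H* = 5.13.
From dN/dt = 0: 0.926(1 - N*/501) = 0.0263·5.13, giving N* = 501·(1 - 0.146) = 428.
From dH/dt = 0: 0.00397·428 - 0.221 = 0.0412P*, so P* = 1.48/0.0412 = 35.9.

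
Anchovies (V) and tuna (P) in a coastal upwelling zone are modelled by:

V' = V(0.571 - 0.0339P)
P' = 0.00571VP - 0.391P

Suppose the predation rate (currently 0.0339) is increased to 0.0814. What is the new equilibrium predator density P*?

P* ≈ 7.01

At the interior fixed point, setting dV/dt = 0 with V > 0 fixes P* = (prey growth rate)/(VP coefficient) — independent of the other coefficients.
With the change, P* = 0.571/0.0814 = 7.01; it falls from 16.8.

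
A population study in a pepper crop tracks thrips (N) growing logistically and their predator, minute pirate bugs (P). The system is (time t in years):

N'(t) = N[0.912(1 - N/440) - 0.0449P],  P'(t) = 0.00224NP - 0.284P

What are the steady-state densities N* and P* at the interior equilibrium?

From dP/dt = 0 with P > 0: 0.00224N* = 0.284, so N* = 127.
Substitute into dN/dt = 0: 0.912(1 - 127/440) = 0.0449P*.
The bracket is 0.712, giving P* = 0.649/0.0449 = 14.5.

N* ≈ 127, P* ≈ 14.5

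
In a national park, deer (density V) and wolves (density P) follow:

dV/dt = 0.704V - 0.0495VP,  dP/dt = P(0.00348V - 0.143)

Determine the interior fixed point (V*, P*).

V* ≈ 41.1, P* ≈ 14.2

Set dP/dt = 0 with P > 0: 0.00348V - 0.143 = 0, so V* = 0.143/0.00348 = 41.1.
Set dV/dt = 0 with V > 0: 0.704 - 0.0495P = 0, so P* = 0.704/0.0495 = 14.2.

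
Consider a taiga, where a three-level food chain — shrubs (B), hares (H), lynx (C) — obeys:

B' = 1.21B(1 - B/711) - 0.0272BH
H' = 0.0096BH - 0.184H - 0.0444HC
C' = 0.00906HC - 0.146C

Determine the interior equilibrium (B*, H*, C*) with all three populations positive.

B* ≈ 453, H* ≈ 16.1, C* ≈ 93.9

From dC/dt = 0: 0.00906H* = 0.146, so H* = 16.1.
From dB/dt = 0: 1.21(1 - B*/711) = 0.0272·16.1, giving B* = 711·(1 - 0.362) = 453.
From dH/dt = 0: 0.0096·453 - 0.184 = 0.0444C*, so C* = 4.17/0.0444 = 93.9.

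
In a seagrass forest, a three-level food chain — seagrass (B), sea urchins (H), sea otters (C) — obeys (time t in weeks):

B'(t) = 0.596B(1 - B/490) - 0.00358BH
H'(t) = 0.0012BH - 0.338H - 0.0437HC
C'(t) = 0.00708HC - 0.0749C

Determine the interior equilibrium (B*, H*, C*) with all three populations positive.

From dC/dt = 0: 0.00708H* = 0.0749, so H* = 10.6.
From dB/dt = 0: 0.596(1 - B*/490) = 0.00358·10.6, giving B* = 490·(1 - 0.0635) = 459.
From dH/dt = 0: 0.0012·459 - 0.338 = 0.0437C*, so C* = 0.213/0.0437 = 4.87.

B* ≈ 459, H* ≈ 10.6, C* ≈ 4.87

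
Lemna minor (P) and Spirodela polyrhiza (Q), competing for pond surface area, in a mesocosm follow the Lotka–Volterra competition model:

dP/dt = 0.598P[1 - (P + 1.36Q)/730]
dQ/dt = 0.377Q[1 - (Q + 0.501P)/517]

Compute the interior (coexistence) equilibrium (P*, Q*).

P* ≈ 84.4, Q* ≈ 475

Setting both brackets to zero gives the nullclines P + 1.36Q = 730 and 0.501P + Q = 517.
Substituting Q = 517 - 0.501P into the first: P(1 - 1.36·0.501) = 730 - 1.36·517.
So P* = 26.9/0.319 = 84.4, and then Q* = 517 - 0.501·84.4 = 475.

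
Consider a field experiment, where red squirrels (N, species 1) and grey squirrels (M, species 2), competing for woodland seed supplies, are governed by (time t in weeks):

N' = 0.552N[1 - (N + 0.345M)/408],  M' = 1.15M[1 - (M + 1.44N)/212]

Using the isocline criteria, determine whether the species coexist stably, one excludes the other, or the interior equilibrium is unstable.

Compare the nullcline intercepts: K1/α12 = 408/0.345 = 1180 > K2 = 212; K2/α21 = 212/1.44 = 147 < K1 = 408.
Since the inequalities point opposite ways, species 1 can invade but species 2 cannot.

species 1 excludes species 2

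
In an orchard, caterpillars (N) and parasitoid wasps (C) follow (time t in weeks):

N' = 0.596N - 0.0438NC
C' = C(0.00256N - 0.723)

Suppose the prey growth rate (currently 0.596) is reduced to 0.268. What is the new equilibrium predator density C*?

C* ≈ 6.12

At the interior fixed point, setting dN/dt = 0 with N > 0 fixes C* = (prey growth rate)/(NC coefficient) — independent of the other coefficients.
With the change, C* = 0.268/0.0438 = 6.12; it falls from 13.6.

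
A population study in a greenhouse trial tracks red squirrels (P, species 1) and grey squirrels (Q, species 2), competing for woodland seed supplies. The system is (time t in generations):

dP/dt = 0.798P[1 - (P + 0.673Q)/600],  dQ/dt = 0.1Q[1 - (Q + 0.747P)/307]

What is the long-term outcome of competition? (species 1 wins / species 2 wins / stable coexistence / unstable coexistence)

species 1 excludes species 2

Compare the nullcline intercepts: K1/α12 = 600/0.673 = 892 > K2 = 307; K2/α21 = 307/0.747 = 411 < K1 = 600.
Since the inequalities point opposite ways, species 1 can invade but species 2 cannot.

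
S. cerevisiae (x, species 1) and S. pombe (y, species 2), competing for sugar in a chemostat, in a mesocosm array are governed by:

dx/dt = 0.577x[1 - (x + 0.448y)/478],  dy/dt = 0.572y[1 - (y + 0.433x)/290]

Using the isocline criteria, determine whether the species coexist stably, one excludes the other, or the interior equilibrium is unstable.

Compare the nullcline intercepts: K1/α12 = 478/0.448 = 1070 > K2 = 290; K2/α21 = 290/0.433 = 670 > K1 = 478.
Since both inequalities hold, each species can invade when rare, so the interior equilibrium is stable.

stable coexistence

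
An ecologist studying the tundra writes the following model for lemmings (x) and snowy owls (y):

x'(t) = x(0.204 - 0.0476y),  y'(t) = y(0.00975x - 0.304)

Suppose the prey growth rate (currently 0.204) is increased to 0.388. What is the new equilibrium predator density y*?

y* ≈ 8.15

At the interior fixed point, setting dx/dt = 0 with x > 0 fixes y* = (prey growth rate)/(xy coefficient) — independent of the other coefficients.
With the change, y* = 0.388/0.0476 = 8.15; it rises from 4.29.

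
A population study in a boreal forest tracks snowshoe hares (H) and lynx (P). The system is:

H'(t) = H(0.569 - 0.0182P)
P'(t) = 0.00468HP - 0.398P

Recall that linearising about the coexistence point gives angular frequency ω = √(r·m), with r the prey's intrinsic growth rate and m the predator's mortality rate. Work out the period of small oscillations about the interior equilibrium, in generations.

Here r = 0.569 and m = 0.398, so r·m = 0.226.
ω = √0.226 = 0.476 per generation, hence T = 2π/ω ≈ 13.2 generations.

T ≈ 13.2 generations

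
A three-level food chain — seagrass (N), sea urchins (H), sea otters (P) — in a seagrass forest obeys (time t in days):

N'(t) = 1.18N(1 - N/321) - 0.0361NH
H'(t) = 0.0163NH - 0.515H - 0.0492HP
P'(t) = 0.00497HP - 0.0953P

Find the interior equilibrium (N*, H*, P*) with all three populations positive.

From dP/dt = 0: 0.00497H* = 0.0953, so H* = 19.2.
From dN/dt = 0: 1.18(1 - N*/321) = 0.0361·19.2, giving N* = 321·(1 - 0.587) = 133.
From dH/dt = 0: 0.0163·133 - 0.515 = 0.0492P*, so P* = 1.65/0.0492 = 33.5.

N* ≈ 133, H* ≈ 19.2, P* ≈ 33.5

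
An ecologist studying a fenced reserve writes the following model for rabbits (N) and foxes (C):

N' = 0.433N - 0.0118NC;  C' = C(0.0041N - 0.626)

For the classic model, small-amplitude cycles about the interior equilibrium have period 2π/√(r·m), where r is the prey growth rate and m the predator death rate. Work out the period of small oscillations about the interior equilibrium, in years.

Here r = 0.433 and m = 0.626, so r·m = 0.271.
ω = √0.271 = 0.521 per year, hence T = 2π/ω ≈ 12.1 years.

T ≈ 12.1 years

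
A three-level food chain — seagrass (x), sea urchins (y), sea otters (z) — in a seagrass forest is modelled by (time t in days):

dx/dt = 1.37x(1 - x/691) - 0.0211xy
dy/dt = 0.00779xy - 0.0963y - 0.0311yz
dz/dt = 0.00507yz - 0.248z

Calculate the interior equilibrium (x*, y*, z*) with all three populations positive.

x* ≈ 170, y* ≈ 48.9, z* ≈ 39.6

From dz/dt = 0: 0.00507y* = 0.248, so y* = 48.9.
From dx/dt = 0: 1.37(1 - x*/691) = 0.0211·48.9, giving x* = 691·(1 - 0.753) = 170.
From dy/dt = 0: 0.00779·170 - 0.0963 = 0.0311z*, so z* = 1.23/0.0311 = 39.6.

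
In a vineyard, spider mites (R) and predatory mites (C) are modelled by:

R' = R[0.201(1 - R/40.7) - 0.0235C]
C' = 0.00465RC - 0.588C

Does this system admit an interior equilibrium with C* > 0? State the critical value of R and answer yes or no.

The predator equation gives dC/dt > 0 only when R > 0.588/0.00465 = 126.
Without the predator, R → K = 40.7. Since 40.7 < 126, the predator cannot invade.

Threshold R = 126; K < 126, so no, the predator goes extinct.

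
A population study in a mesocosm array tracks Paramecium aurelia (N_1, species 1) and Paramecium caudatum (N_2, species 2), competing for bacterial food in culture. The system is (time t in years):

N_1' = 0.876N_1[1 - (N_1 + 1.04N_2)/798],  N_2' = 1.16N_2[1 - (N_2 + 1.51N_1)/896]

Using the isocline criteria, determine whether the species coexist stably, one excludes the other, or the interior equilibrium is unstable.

unstable coexistence (outcome depends on initial conditions)

Compare the nullcline intercepts: K1/α12 = 798/1.04 = 767 < K2 = 896; K2/α21 = 896/1.51 = 593 < K1 = 798.
Since both are reversed, neither can invade when rare; the interior point is a saddle.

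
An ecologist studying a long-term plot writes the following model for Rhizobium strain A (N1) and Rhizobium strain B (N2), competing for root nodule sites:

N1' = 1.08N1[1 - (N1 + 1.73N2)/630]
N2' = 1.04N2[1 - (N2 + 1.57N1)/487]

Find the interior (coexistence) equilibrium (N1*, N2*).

Setting both brackets to zero gives the nullclines N1 + 1.73N2 = 630 and 1.57N1 + N2 = 487.
Substituting N2 = 487 - 1.57N1 into the first: N1(1 - 1.73·1.57) = 630 - 1.73·487.
So N1* = -213/-1.72 = 124, and then N2* = 487 - 1.57·124 = 293.

N1* ≈ 124, N2* ≈ 293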